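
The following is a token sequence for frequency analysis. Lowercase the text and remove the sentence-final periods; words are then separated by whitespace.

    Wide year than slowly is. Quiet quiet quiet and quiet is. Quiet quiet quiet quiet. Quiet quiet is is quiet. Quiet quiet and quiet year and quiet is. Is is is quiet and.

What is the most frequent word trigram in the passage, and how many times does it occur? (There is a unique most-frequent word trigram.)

Trigram frequencies (highest first):
  quiet quiet quiet: 6
  is quiet quiet: 3
  quiet quiet and: 2
  quiet and quiet: 2
  and quiet is: 2
  quiet is is: 2
  … (12 more, each ≤ 2)

"quiet quiet quiet", 6 times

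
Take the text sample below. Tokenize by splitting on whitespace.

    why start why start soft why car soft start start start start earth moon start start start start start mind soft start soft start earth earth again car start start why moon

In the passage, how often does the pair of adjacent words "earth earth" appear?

1

Scanning the 31 overlapping bigram windows for "earth earth":
  position 25–26: earth earth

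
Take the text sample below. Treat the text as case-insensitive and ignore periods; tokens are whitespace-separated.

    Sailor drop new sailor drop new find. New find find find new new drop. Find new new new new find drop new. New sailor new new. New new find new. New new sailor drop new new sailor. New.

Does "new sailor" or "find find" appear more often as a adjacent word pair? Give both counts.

"new sailor": 4 occurrences
"find find": 2 occurrences

"new sailor" (4 vs 2)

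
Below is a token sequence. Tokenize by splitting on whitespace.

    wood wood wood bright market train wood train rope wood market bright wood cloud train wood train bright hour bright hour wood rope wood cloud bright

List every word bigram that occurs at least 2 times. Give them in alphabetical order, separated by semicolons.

bright hour; rope wood; train wood; wood cloud; wood train; wood wood

Bigram counts meeting the condition (at least 2 times):
  bright hour: 2
  rope wood: 2
  train wood: 2
  wood cloud: 2
  wood train: 2
  wood wood: 2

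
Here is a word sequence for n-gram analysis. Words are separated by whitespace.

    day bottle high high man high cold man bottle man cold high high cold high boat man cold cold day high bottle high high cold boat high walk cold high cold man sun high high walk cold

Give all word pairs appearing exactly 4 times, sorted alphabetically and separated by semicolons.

Bigram counts meeting the condition (exactly 4 times):
  high cold: 4
  high high: 4

high cold; high high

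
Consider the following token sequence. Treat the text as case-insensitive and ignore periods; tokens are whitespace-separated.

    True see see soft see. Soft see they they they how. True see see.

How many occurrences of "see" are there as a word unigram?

6

Scanning the 14 tokens for "see":
  position 2: see
  position 3: see
  position 5: see
  position 7: see
  position 13: see
  position 14: see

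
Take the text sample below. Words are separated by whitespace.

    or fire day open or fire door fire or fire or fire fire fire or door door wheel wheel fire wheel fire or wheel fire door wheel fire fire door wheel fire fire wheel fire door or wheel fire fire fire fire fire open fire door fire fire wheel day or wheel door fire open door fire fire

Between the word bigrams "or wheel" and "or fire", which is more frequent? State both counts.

"or fire" (4 vs 3)

"or wheel": 3 occurrences
"or fire": 4 occurrences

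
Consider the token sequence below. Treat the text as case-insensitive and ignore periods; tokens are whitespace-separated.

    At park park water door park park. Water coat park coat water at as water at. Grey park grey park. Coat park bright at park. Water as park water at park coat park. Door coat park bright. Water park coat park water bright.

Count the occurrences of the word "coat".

Scanning the 43 tokens for "coat":
  position 9: coat
  position 11: coat
  position 21: coat
  position 32: coat
  position 35: coat
  position 40: coat

6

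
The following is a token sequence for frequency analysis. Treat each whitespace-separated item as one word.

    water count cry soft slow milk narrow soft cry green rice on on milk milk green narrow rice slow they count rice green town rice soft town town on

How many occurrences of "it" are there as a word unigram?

Scanning the 29 tokens for "it":
  (none found)

0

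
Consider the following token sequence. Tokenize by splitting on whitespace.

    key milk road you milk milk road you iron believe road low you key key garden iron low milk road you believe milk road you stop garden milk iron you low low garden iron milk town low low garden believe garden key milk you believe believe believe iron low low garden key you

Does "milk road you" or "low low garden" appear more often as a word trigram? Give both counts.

"milk road you" (4 vs 3)

"milk road you": 4 occurrences
"low low garden": 3 occurrences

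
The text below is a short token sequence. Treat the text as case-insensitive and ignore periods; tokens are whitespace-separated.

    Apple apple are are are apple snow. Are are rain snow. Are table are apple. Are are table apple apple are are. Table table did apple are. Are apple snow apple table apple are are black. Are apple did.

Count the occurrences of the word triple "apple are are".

5

Scanning the 37 overlapping trigram windows for "apple are are":
  position 2–4: apple are are
  position 15–17: apple are are
  position 20–22: apple are are
  position 26–28: apple are are
  position 33–35: apple are are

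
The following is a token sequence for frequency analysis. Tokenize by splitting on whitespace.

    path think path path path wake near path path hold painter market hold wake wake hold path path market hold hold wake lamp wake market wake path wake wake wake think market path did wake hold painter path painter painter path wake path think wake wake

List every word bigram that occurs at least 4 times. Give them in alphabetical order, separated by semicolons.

path path; wake wake

Bigram counts meeting the condition (at least 4 times):
  path path: 4
  wake wake: 4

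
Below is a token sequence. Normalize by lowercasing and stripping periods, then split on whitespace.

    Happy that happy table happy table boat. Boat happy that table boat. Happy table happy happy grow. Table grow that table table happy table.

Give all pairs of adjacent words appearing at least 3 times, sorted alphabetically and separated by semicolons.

Bigram counts meeting the condition (at least 3 times):
  happy table: 4
  table happy: 3

happy table; table happy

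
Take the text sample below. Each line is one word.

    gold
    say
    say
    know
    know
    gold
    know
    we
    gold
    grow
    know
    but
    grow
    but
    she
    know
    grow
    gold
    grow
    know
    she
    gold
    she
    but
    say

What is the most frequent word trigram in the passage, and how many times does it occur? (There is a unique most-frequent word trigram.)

Trigram frequencies (highest first):
  gold grow know: 2
  gold say say: 1
  say say know: 1
  say know know: 1
  know know gold: 1
  know gold know: 1
  … (16 more, each ≤ 1)

"gold grow know", 2 times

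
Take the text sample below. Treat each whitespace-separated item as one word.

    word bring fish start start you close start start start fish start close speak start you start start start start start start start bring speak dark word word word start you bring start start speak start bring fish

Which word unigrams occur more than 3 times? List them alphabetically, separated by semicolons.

Unigram counts meeting the condition (more than 3 times):
  bring: 4
  start: 18
  word: 4

bring; start; word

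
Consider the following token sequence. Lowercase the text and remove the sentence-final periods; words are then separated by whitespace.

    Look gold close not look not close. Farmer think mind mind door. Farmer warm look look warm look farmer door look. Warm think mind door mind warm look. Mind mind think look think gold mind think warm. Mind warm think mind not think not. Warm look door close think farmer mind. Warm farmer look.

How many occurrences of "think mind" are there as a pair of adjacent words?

3

Scanning the 53 overlapping bigram windows for "think mind":
  position 9–10: think mind
  position 23–24: think mind
  position 40–41: think mind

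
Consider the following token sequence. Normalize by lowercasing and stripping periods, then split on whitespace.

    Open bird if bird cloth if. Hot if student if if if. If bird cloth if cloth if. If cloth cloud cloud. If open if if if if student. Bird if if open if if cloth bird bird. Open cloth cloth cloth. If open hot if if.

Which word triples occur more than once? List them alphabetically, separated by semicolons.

Trigram counts meeting the condition (more than once):
  bird cloth if: 2
  if bird cloth: 2
  if if cloth: 2
  if if if: 4
  if open if: 2
  open if if: 2

bird cloth if; if bird cloth; if if cloth; if if if; if open if; open if if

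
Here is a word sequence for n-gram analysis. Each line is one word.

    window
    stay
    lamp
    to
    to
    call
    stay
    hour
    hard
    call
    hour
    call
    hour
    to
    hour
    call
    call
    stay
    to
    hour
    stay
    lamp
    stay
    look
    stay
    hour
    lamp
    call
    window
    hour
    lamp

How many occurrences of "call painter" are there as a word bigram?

Scanning the 30 overlapping bigram windows for "call painter":
  (none found)

0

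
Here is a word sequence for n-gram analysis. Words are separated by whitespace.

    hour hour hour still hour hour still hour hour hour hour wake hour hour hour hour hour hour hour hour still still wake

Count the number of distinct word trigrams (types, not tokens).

23 tokens → 21 trigram windows in total.
Repeated trigrams (each contributes count−1 duplicates):
  hour hour hour: 9
  hour hour still: 3
  hour still hour: 2
  still hour hour: 2
12 duplicate windows → 21 − 12 = 9 distinct.

9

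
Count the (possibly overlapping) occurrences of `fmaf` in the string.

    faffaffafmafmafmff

2

Sliding a length-4 window over the 18 characters (15 positions):
  position 9–12: fmaf
  position 12–15: fmaf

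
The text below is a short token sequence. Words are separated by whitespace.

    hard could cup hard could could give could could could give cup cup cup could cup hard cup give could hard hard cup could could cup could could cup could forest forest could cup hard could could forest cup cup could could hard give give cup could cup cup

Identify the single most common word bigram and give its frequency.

"could could", 7 times

Bigram frequencies (highest first):
  could could: 7
  could cup: 6
  cup could: 6
  cup cup: 4
  hard could: 3
  cup hard: 3
  … (13 more, each ≤ 2)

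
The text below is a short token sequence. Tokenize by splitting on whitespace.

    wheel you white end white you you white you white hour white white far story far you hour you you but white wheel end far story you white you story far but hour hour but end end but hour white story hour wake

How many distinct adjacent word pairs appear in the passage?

43 tokens → 42 bigram windows in total.
Repeated bigrams (each contributes count−1 duplicates):
  you white: 4
  white you: 3
  but hour: 2
  far story: 2
  hour white: 2
  story far: 2
  you you: 2
10 duplicate windows → 42 − 10 = 32 distinct.

32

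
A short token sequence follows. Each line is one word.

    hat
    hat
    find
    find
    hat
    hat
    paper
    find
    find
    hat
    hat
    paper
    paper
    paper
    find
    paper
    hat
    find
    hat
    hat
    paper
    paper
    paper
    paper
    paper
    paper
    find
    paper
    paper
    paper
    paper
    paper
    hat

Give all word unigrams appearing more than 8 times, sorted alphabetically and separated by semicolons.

Unigram counts meeting the condition (more than 8 times):
  hat: 10
  paper: 16

hat; paper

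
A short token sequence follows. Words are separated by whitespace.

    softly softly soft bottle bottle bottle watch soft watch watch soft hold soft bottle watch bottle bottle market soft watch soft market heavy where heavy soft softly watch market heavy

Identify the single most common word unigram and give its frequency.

"soft", 7 times

Unigram frequencies (highest first):
  soft: 7
  bottle: 6
  watch: 6
  softly: 3
  market: 3
  heavy: 3
  … (2 more, each ≤ 1)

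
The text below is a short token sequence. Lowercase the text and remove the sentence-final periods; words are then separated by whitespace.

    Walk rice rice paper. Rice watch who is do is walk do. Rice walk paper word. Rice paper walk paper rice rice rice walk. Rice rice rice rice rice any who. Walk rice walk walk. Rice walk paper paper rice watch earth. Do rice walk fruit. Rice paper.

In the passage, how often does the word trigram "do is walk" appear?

Scanning the 46 overlapping trigram windows for "do is walk":
  position 9–11: do is walk

1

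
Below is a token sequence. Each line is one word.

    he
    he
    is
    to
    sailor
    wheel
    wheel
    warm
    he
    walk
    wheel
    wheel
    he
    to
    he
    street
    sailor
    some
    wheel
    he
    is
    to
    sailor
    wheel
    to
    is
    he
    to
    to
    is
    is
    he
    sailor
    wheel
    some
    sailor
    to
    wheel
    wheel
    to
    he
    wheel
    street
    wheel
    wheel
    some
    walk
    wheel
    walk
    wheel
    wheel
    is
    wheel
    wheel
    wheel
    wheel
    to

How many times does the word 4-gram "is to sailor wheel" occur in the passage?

Scanning the 54 overlapping 4-gram windows for "is to sailor wheel":
  position 3–6: is to sailor wheel
  position 21–24: is to sailor wheel

2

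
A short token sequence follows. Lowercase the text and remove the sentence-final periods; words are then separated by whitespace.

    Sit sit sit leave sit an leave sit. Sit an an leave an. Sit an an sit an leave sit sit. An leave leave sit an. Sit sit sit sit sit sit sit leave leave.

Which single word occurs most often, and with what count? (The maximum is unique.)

Unigram frequencies (highest first):
  sit: 18
  an: 9
  leave: 8

"sit", 18 times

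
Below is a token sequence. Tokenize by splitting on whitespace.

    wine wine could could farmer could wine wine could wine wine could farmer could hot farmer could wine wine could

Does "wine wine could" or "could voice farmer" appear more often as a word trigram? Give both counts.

"wine wine could" (4 vs 0)

"wine wine could": 4 occurrences
"could voice farmer": 0 occurrences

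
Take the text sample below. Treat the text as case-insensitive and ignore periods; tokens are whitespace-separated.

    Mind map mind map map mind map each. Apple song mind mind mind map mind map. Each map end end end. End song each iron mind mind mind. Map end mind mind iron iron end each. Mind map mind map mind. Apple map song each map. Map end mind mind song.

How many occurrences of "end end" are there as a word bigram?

Scanning the 50 overlapping bigram windows for "end end":
  position 19–20: end end
  position 20–21: end end
  position 21–22: end end

3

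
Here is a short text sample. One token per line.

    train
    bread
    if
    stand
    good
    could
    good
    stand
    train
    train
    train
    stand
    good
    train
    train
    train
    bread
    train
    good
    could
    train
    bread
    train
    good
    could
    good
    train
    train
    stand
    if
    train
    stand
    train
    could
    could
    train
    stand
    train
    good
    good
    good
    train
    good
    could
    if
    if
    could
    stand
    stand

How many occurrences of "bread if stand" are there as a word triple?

1

Scanning the 47 overlapping trigram windows for "bread if stand":
  position 2–4: bread if stand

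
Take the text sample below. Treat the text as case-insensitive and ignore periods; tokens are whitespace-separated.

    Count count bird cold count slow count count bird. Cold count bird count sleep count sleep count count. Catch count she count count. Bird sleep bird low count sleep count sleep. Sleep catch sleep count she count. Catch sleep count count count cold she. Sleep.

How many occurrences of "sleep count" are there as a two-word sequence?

Scanning the 44 overlapping bigram windows for "sleep count":
  position 14–15: sleep count
  position 16–17: sleep count
  position 29–30: sleep count
  position 34–35: sleep count
  position 39–40: sleep count

5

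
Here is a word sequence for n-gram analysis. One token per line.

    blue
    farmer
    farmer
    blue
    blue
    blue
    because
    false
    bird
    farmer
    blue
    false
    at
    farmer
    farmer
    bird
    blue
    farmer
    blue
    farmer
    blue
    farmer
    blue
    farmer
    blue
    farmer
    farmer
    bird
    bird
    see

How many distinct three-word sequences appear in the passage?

30 tokens → 28 trigram windows in total.
Repeated trigrams (each contributes count−1 duplicates):
  blue farmer blue: 4
  farmer blue farmer: 4
  blue farmer farmer: 2
  farmer farmer bird: 2
8 duplicate windows → 28 − 8 = 20 distinct.

20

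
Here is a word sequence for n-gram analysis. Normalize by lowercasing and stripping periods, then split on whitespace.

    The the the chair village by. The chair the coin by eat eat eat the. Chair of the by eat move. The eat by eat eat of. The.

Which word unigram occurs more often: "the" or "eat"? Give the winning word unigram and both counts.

"the" (9 vs 7)

"the": 9 occurrences
"eat": 7 occurrences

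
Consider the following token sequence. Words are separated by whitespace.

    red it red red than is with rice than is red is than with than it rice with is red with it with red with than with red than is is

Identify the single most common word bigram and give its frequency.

Bigram frequencies (highest first):
  than is: 3
  red than: 2
  is red: 2
  than with: 2
  with than: 2
  red with: 2
  … (16 more, each ≤ 2)

"than is", 3 times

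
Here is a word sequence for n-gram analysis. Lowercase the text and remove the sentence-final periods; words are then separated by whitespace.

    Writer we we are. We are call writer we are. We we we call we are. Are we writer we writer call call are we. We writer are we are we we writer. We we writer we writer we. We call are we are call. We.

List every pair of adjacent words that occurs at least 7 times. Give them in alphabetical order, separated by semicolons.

Bigram counts meeting the condition (at least 7 times):
  are we: 7
  we we: 7

are we; we we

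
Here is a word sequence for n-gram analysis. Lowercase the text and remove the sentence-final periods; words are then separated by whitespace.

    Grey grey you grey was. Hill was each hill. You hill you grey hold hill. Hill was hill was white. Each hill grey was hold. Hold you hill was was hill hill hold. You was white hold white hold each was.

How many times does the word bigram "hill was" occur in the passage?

Scanning the 40 overlapping bigram windows for "hill was":
  position 6–7: hill was
  position 16–17: hill was
  position 18–19: hill was
  position 28–29: hill was

4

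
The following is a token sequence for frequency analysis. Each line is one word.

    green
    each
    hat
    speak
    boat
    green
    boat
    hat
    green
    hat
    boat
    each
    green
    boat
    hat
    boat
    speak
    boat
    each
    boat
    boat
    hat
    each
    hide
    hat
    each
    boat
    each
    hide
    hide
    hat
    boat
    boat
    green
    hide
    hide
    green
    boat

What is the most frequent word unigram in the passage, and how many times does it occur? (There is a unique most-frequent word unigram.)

"boat", 12 times

Unigram frequencies (highest first):
  boat: 12
  hat: 7
  green: 6
  each: 6
  hide: 5
  speak: 2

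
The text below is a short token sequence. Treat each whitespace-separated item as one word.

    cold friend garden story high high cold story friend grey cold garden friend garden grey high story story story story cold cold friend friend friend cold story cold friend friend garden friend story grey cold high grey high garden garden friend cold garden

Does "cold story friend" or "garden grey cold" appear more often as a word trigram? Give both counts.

"cold story friend": 1 occurrence
"garden grey cold": 0 occurrences

"cold story friend" (1 vs 0)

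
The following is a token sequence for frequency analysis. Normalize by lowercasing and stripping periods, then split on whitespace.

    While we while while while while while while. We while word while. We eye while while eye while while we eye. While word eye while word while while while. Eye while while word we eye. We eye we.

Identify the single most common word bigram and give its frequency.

"while while", 10 times

Bigram frequencies (highest first):
  while while: 10
  eye while: 5
  while we: 4
  while word: 4
  we eye: 4
  we while: 2
  … (5 more, each ≤ 2)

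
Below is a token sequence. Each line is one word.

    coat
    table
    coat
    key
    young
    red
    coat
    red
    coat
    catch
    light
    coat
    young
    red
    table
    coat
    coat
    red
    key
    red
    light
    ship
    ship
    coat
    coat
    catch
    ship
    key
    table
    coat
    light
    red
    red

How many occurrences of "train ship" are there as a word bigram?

0

Scanning the 32 overlapping bigram windows for "train ship":
  (none found)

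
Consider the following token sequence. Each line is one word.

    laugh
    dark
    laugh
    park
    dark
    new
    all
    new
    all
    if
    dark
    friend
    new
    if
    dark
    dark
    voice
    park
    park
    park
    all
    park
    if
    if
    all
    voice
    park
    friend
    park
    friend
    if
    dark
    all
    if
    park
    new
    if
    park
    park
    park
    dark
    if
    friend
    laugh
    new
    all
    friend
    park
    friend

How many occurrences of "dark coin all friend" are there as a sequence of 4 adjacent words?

Scanning the 46 overlapping 4-gram windows for "dark coin all friend":
  (none found)

0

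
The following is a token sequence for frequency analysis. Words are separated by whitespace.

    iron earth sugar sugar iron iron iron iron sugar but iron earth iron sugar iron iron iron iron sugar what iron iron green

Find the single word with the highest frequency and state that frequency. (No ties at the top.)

Unigram frequencies (highest first):
  iron: 13
  sugar: 5
  earth: 2
  but: 1
  what: 1
  green: 1

"iron", 13 times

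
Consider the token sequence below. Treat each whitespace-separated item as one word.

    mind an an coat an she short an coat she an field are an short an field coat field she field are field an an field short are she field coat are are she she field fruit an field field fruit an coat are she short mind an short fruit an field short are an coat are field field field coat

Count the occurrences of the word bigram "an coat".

Scanning the 60 overlapping bigram windows for "an coat":
  position 3–4: an coat
  position 8–9: an coat
  position 42–43: an coat
  position 55–56: an coat

4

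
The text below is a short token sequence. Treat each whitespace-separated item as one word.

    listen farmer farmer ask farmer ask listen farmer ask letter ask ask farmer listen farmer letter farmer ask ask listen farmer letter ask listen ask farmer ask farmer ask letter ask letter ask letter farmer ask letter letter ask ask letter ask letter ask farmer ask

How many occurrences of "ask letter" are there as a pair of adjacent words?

Scanning the 45 overlapping bigram windows for "ask letter":
  position 9–10: ask letter
  position 29–30: ask letter
  position 31–32: ask letter
  position 33–34: ask letter
  position 36–37: ask letter
  position 40–41: ask letter
  position 42–43: ask letter

7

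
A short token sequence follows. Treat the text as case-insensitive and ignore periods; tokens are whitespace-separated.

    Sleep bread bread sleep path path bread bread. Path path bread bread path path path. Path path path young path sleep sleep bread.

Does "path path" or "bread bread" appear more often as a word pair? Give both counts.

"path path" (7 vs 3)

"path path": 7 occurrences
"bread bread": 3 occurrences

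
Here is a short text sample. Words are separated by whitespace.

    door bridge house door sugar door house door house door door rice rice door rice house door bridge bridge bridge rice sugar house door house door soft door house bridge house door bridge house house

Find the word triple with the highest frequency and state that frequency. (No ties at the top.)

Trigram frequencies (highest first):
  door house door: 3
  door bridge house: 2
  bridge house door: 2
  house door house: 2
  house door bridge: 2
  house door sugar: 1
  … (21 more, each ≤ 1)

"door house door", 3 times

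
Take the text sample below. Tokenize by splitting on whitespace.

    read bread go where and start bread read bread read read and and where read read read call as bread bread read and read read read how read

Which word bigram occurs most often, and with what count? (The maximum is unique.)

"read read", 5 times

Bigram frequencies (highest first):
  read read: 5
  bread read: 3
  read bread: 2
  read and: 2
  bread go: 1
  go where: 1
  … (13 more, each ≤ 1)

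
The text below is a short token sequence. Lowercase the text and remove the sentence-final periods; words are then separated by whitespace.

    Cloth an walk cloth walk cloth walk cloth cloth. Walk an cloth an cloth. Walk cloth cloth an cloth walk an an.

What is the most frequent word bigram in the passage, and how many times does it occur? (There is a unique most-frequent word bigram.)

Bigram frequencies (highest first):
  cloth walk: 5
  walk cloth: 4
  cloth an: 3
  an cloth: 3
  cloth cloth: 2
  walk an: 2
  … (2 more, each ≤ 1)

"cloth walk", 5 times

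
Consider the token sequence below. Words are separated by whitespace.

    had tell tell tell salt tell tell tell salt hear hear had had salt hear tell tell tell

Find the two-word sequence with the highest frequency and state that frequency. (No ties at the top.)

Bigram frequencies (highest first):
  tell tell: 6
  tell salt: 2
  salt hear: 2
  had tell: 1
  salt tell: 1
  hear hear: 1
  … (4 more, each ≤ 1)

"tell tell", 6 times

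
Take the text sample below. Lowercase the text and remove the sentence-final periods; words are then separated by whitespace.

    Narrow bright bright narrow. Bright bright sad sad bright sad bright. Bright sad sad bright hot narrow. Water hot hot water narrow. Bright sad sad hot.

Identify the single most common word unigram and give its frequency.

"bright", 9 times

Unigram frequencies (highest first):
  bright: 9
  sad: 7
  narrow: 4
  hot: 4
  water: 2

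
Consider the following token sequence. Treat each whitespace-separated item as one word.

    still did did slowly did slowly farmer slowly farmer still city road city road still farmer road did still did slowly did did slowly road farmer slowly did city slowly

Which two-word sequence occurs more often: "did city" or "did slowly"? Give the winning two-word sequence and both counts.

"did city": 1 occurrence
"did slowly": 4 occurrences

"did slowly" (4 vs 1)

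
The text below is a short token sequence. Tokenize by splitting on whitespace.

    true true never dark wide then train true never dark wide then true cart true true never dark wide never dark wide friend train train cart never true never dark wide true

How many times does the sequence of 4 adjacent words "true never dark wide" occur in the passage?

4

Scanning the 29 overlapping 4-gram windows for "true never dark wide":
  position 2–5: true never dark wide
  position 8–11: true never dark wide
  position 16–19: true never dark wide
  position 28–31: true never dark wide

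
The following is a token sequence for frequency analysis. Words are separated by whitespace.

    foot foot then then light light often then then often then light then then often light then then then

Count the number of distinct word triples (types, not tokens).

19 tokens → 17 trigram windows in total.
Repeated trigrams (each contributes count−1 duplicates):
  light then then: 2
  then then often: 2
2 duplicate windows → 17 − 2 = 15 distinct.

15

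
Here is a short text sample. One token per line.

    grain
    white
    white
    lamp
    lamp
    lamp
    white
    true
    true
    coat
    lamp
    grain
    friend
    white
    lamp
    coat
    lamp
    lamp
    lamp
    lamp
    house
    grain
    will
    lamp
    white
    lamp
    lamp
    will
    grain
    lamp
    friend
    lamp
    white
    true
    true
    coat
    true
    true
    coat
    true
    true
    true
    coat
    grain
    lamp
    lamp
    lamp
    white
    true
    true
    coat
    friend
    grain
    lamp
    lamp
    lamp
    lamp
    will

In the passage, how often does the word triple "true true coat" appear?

5

Scanning the 56 overlapping trigram windows for "true true coat":
  position 8–10: true true coat
  position 34–36: true true coat
  position 37–39: true true coat
  position 41–43: true true coat
  position 49–51: true true coat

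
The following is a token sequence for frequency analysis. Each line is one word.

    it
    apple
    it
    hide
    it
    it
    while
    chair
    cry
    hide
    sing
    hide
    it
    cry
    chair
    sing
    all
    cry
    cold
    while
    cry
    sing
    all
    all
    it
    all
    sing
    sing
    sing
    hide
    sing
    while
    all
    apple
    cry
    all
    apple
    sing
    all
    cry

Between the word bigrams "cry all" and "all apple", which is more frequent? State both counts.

"cry all": 1 occurrence
"all apple": 2 occurrences

"all apple" (2 vs 1)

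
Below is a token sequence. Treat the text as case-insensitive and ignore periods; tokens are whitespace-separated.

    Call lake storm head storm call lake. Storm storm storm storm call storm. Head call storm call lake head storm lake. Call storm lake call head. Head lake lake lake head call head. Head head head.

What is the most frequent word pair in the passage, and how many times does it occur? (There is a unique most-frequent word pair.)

"head head", 4 times

Bigram frequencies (highest first):
  head head: 4
  call lake: 3
  storm call: 3
  storm storm: 3
  call storm: 3
  lake storm: 2
  … (9 more, each ≤ 2)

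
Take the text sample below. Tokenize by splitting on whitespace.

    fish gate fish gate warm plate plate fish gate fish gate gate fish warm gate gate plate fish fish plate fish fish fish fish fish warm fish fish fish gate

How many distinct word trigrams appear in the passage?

30 tokens → 28 trigram windows in total.
Repeated trigrams (each contributes count−1 duplicates):
  fish fish fish: 4
  fish gate fish: 2
  gate fish gate: 2
  plate fish fish: 2
6 duplicate windows → 28 − 6 = 22 distinct.

22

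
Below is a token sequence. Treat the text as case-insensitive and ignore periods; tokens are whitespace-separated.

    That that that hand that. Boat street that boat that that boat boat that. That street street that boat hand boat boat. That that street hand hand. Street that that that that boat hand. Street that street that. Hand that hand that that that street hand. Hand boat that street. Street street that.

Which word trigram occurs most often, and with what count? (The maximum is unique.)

"that that that", 4 times

Trigram frequencies (highest first):
  that that that: 4
  that hand that: 3
  boat that that: 3
  that that street: 3
  street that boat: 2
  that that boat: 2
  … (27 more, each ≤ 2)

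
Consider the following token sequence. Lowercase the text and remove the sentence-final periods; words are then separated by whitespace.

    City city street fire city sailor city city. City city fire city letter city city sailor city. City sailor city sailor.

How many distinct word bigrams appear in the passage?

9

21 tokens → 20 bigram windows in total.
Repeated bigrams (each contributes count−1 duplicates):
  city city: 6
  city sailor: 4
  sailor city: 3
  fire city: 2
11 duplicate windows → 20 − 11 = 9 distinct.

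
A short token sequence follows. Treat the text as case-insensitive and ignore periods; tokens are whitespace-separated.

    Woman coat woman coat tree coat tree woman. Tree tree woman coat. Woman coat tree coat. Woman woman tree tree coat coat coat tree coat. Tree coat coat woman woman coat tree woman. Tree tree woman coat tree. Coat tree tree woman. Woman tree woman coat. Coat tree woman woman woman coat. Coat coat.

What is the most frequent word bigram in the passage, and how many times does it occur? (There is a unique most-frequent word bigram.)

"coat tree", 9 times

Bigram frequencies (highest first):
  coat tree: 9
  woman coat: 8
  tree woman: 7
  tree coat: 6
  coat coat: 6
  woman woman: 5
  … (3 more, each ≤ 4)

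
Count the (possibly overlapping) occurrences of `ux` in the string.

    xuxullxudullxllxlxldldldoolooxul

Sliding a length-2 window over the 32 characters (31 positions):
  position 2–3: ux

1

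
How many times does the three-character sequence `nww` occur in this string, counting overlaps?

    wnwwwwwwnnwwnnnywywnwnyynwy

Sliding a length-3 window over the 27 characters (25 positions):
  position 2–4: nww
  position 10–12: nww

2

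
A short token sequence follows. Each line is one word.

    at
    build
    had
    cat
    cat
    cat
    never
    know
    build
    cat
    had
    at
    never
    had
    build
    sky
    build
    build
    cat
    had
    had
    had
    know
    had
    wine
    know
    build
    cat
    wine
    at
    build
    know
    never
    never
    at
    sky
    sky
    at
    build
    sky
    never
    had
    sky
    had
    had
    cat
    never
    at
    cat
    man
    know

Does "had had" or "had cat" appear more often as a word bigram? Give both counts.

"had had" (3 vs 2)

"had had": 3 occurrences
"had cat": 2 occurrences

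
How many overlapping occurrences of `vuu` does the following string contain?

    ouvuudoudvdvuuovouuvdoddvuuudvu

3

Sliding a length-3 window over the 31 characters (29 positions):
  position 3–5: vuu
  position 12–14: vuu
  position 25–27: vuu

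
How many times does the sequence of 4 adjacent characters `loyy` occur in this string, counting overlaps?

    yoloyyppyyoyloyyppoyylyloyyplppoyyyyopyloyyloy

4

Sliding a length-4 window over the 46 characters (43 positions):
  position 3–6: loyy
  position 13–16: loyy
  position 24–27: loyy
  position 40–43: loyy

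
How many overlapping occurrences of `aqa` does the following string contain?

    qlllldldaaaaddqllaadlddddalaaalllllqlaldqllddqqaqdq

Sliding a length-3 window over the 51 characters (49 positions):
  (no match at any position)

0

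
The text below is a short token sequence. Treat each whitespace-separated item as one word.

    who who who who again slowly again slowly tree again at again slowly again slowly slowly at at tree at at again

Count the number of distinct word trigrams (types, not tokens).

22 tokens → 20 trigram windows in total.
Repeated trigrams (each contributes count−1 duplicates):
  again slowly again: 2
  slowly again slowly: 2
  who who who: 2
3 duplicate windows → 20 − 3 = 17 distinct.

17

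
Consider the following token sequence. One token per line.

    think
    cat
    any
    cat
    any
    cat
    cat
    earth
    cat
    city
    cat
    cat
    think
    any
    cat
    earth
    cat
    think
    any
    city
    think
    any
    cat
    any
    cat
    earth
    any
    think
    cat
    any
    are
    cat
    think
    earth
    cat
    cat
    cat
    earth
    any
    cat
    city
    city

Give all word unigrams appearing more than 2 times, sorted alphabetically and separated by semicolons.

any; cat; city; earth; think

Unigram counts meeting the condition (more than 2 times):
  any: 9
  cat: 17
  city: 4
  earth: 5
  think: 6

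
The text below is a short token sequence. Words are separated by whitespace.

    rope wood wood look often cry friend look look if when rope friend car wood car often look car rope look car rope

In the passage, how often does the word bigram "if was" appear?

0

Scanning the 22 overlapping bigram windows for "if was":
  (none found)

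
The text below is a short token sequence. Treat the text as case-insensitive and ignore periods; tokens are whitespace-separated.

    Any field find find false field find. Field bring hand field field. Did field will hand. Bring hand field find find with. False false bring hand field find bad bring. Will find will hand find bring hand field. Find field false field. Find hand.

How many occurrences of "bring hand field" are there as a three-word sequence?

Scanning the 42 overlapping trigram windows for "bring hand field":
  position 9–11: bring hand field
  position 17–19: bring hand field
  position 25–27: bring hand field
  position 36–38: bring hand field

4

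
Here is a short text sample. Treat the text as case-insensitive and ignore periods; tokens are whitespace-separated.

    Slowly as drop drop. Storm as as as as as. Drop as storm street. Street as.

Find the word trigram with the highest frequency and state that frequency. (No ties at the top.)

"as as as", 3 times

Trigram frequencies (highest first):
  as as as: 3
  slowly as drop: 1
  as drop drop: 1
  drop drop storm: 1
  drop storm as: 1
  storm as as: 1
  … (6 more, each ≤ 1)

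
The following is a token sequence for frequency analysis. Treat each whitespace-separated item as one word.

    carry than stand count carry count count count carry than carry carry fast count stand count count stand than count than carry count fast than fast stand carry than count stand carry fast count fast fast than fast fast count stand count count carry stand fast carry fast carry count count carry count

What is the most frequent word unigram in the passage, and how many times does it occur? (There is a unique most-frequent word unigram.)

Unigram frequencies (highest first):
  count: 17
  carry: 12
  fast: 10
  than: 7
  stand: 7

"count", 17 times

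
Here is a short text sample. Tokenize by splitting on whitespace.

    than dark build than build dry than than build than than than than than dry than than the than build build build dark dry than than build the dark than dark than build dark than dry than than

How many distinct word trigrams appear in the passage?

29

38 tokens → 36 trigram windows in total.
Repeated trigrams (each contributes count−1 duplicates):
  dry than than: 4
  than than than: 3
  than dry than: 2
  than than build: 2
7 duplicate windows → 36 − 7 = 29 distinct.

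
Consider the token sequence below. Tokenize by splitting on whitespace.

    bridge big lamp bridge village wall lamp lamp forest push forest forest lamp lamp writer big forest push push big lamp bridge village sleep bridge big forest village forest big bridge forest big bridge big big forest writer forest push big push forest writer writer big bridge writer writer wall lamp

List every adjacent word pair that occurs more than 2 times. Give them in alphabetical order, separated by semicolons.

Bigram counts meeting the condition (more than 2 times):
  big bridge: 3
  big forest: 3
  bridge big: 3
  forest push: 3

big bridge; big forest; bridge big; forest push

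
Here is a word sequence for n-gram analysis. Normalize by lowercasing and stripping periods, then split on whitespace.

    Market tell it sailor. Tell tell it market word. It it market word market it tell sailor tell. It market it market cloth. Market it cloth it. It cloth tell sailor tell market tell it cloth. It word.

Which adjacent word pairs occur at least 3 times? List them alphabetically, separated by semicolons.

it cloth; it market; market it; sailor tell; tell it

Bigram counts meeting the condition (at least 3 times):
  it cloth: 3
  it market: 4
  market it: 3
  sailor tell: 3
  tell it: 4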